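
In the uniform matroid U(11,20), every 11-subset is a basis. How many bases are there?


Bases of U(11,20) are all 11-element subsets of the 20-element ground set.
Number of bases = C(20,11).
C(20,11) = 20! / (11! * 9!) = 167960.

167960


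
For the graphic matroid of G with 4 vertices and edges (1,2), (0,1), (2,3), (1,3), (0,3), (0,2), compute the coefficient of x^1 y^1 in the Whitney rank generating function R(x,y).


R(x,y) = sum over A in 2^E of x^(r(E)-r(A)) * y^(|A|-r(A)).
G has 4 vertices, 6 edges. r(E) = 3.
Enumerate all 2^6 = 64 subsets.
Count subsets with r(E)-r(A)=1 and |A|-r(A)=1: 4.

4


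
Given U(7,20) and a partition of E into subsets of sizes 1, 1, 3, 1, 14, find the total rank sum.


r(Ai) = min(|Ai|, 7) for each part.
Sum = min(1,7) + min(1,7) + min(3,7) + min(1,7) + min(14,7)
    = 1 + 1 + 3 + 1 + 7
    = 13.

13


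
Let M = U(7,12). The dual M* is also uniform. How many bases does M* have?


The dual of U(r,n) is U(n-r, n) = U(5,12).
Bases of U(5,12) are all (5)-element subsets.
|B(M*)| = C(12,5) = 12! / (5! * 7!) = 792.

792


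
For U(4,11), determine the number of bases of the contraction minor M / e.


Contracting e from U(4,11) gives U(3,10).
Bases of U(3,10) = C(10,3) = 10! / (3! * 7!) = 120.

120


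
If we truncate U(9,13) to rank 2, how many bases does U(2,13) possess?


Truncating U(9,13) to rank 2 gives U(2,13).
Bases of U(2,13) are all 2-element subsets of 13 elements.
Number of bases = C(13,2) = (13 * 12) / (1 * 2) = 78.

78


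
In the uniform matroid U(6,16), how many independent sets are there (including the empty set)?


Independent sets of U(6,16) are all subsets of size <= 6.
Count = (16 choose 0) + (16 choose 1) + (16 choose 2) + (16 choose 3) + (16 choose 4) + (16 choose 5) + (16 choose 6)
     = 1 + 16 + 120 + 560 + 1820 + 4368 + 8008
     = 14893.

14893


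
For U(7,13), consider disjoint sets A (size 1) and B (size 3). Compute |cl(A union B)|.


|A union B| = 1 + 3 = 4 (disjoint).
In U(7,13), cl(S) = S if |S| < 7, else cl(S) = E.
Since 4 < 7, cl(A union B) = A union B.
|cl(A union B)| = 4.

4


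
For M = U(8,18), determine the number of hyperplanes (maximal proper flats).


Hyperplanes of U(8,18) are flats of rank 7.
In a uniform matroid, these are exactly the (7)-element subsets.
Count = (18 choose 7) = 31824.

31824


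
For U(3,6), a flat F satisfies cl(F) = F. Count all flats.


Flats of U(3,6): every subset of size < 3 is a flat, plus E itself.
Count = (6 choose 0) + (6 choose 1) + (6 choose 2) + 1
     = 1 + 6 + 15 + 1
     = 23.

23


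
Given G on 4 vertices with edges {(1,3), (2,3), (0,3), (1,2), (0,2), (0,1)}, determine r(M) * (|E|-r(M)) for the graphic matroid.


r(M) = |V| - c = 4 - 1 = 3.
nullity = |E| - r(M) = 6 - 3 = 3.
Product = 3 * 3 = 9.

9


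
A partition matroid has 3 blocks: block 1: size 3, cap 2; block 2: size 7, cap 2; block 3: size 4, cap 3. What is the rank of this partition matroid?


Rank of a partition matroid = sum of min(|Si|, ci) for each block.
= min(3,2) + min(7,2) + min(4,3)
= 2 + 2 + 3
= 7.

7


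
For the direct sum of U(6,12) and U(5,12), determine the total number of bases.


Bases of a direct sum M1 + M2: |B| = |B(M1)| * |B(M2)|.
|B(U(6,12))| = C(12,6) = 924.
|B(U(5,12))| = C(12,5) = 792.
Total bases = 924 * 792 = 731808.

731808


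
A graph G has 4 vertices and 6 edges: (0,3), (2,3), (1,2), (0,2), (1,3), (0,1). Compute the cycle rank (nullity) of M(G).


Cycle rank (nullity) = |E| - r(M) = |E| - (|V| - c).
|E| = 6, |V| = 4, c = 1.
Nullity = 6 - (4 - 1) = 6 - 3 = 3.

3


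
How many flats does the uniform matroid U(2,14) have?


Flats of U(2,14): every subset of size < 2 is a flat, plus E itself.
Count = C(14,0) + C(14,1) + 1
     = 1 + 14 + 1
     = 16.

16


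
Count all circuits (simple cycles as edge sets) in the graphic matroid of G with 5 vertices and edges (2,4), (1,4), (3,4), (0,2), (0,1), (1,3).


A circuit in a graphic matroid = edge set of a simple cycle.
G has 5 vertices and 6 edges.
Enumerating all minimal edge subsets forming cycles...
Total circuits found: 3.

3


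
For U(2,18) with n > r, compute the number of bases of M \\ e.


Deleting e from U(2,18) gives U(2,17) since n > r.
Bases of U(2,17) = (17 choose 2) = 136.

136


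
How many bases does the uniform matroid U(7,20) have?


Bases of U(7,20) are all 7-element subsets of the 20-element ground set.
Number of bases = C(20,7).
C(20,7) = 20! / (7! * 13!) = 77520.

77520


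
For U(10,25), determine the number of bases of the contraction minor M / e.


Contracting e from U(10,25) gives U(9,24).
Bases of U(9,24) = (24 choose 9) = 1307504.

1307504


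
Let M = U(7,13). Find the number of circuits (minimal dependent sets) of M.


In U(7,13), circuits are the (8)-element subsets.
Any set of 8 elements is dependent, and removing any one element gives
an independent set of size 7, so it is a minimal dependent set.
Number of circuits = (13 choose 8) = 1287.

1287


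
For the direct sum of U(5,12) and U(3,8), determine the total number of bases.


Bases of a direct sum M1 + M2: |B| = |B(M1)| * |B(M2)|.
|B(U(5,12))| = C(12,5) = 792.
|B(U(3,8))| = C(8,3) = 56.
Total bases = 792 * 56 = 44352.

44352


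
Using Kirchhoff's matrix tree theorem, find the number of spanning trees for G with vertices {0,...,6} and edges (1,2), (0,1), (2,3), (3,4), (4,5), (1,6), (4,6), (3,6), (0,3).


By Kirchhoff's matrix tree theorem, the number of spanning trees equals
the determinant of any cofactor of the Laplacian matrix L.
G has 7 vertices and 9 edges.
Computing the (6 x 6) cofactor determinant gives 32.

32


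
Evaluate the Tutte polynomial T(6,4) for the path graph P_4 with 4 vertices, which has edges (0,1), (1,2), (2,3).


A path on 4 vertices is a tree with 3 edges.
T(x,y) = x^(3) for any tree.
T(6,4) = 6^3 = 216.

216


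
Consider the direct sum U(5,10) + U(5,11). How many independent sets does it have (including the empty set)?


For a direct sum, |I(M1+M2)| = |I(M1)| * |I(M2)|.
|I(U(5,10))| = sum C(10,k) for k=0..5 = 638.
|I(U(5,11))| = sum C(11,k) for k=0..5 = 1024.
Total = 638 * 1024 = 653312.

653312


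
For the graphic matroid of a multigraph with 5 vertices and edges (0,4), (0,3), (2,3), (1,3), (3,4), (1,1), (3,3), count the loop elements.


In a graphic matroid, a loop is a self-loop edge (u,u) with rank 0.
Examining all 7 edges for self-loops...
Self-loops found: (1,1), (3,3)
Number of loops = 2.

2


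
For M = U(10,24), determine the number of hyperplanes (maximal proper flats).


Hyperplanes of U(10,24) are flats of rank 9.
In a uniform matroid, these are exactly the (9)-element subsets.
Count = C(24,9) = 24! / (9! * 15!) = 1307504.

1307504


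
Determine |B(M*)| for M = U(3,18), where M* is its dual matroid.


The dual of U(r,n) is U(n-r, n) = U(15,18).
Bases of U(15,18) are all (15)-element subsets.
|B(M*)| = (18 choose 15) = 816.

816


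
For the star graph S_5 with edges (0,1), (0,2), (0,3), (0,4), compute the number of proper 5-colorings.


P(tree, k) = k * (k-1)^(4) for any tree on 5 vertices.
P(5) = 5 * 4^4 = 5 * 256 = 1280.

1280


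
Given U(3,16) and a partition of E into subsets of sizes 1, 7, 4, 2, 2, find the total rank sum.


r(Ai) = min(|Ai|, 3) for each part.
Sum = min(1,3) + min(7,3) + min(4,3) + min(2,3) + min(2,3)
    = 1 + 3 + 3 + 2 + 2
    = 11.

11


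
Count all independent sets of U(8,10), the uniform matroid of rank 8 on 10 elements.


Independent sets of U(8,10) are all subsets of size <= 8.
Count = C(10,0) + C(10,1) + C(10,2) + C(10,3) + C(10,4) + C(10,5) + C(10,6) + C(10,7) + C(10,8)
     = 1 + 10 + 45 + 120 + 210 + 252 + 210 + 120 + 45
     = 1013.

1013


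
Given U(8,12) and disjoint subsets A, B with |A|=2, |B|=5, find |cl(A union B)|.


|A union B| = 2 + 5 = 7 (disjoint).
In U(8,12), cl(S) = S if |S| < 8, else cl(S) = E.
Since 7 < 8, cl(A union B) = A union B.
|cl(A union B)| = 7.

7


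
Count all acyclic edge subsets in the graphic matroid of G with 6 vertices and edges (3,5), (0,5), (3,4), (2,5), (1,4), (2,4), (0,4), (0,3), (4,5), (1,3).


An independent set in a graphic matroid is an acyclic edge subset.
G has 6 vertices and 10 edges.
Enumerate all 2^10 = 1024 subsets, checking for acyclicity.
Total independent sets = 430.

430


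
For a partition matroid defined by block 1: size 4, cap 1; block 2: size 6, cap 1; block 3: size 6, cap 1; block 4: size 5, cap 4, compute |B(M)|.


A basis picks exactly ci elements from block i.
Number of bases = product of C(|Si|, ci).
= C(4,1) * C(6,1) * C(6,1) * C(5,4)
= 4 * 6 * 6 * 5
= 720.

720


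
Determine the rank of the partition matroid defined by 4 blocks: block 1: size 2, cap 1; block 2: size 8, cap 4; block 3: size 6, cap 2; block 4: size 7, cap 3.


Rank of a partition matroid = sum of min(|Si|, ci) for each block.
= min(2,1) + min(8,4) + min(6,2) + min(7,3)
= 1 + 4 + 2 + 3
= 10.

10


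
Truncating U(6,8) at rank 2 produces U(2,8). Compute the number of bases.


Truncating U(6,8) to rank 2 gives U(2,8).
Bases of U(2,8) are all 2-element subsets of 8 elements.
Number of bases = (8 choose 2) = 28.

28


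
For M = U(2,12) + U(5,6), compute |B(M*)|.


(M1+M2)* = M1* + M2*.
M1* = U(10,12), bases: C(12,10) = 66.
M2* = U(1,6), bases: C(6,1) = 6.
|B(M*)| = 66 * 6 = 396.

396


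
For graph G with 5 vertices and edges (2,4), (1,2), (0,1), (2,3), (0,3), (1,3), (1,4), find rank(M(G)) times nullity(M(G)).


r(M) = |V| - c = 5 - 1 = 4.
nullity = |E| - r(M) = 7 - 4 = 3.
Product = 4 * 3 = 12.

12


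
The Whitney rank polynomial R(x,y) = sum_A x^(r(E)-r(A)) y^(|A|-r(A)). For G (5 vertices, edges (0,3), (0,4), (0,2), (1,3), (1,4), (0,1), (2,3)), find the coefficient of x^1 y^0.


R(x,y) = sum over A in 2^E of x^(r(E)-r(A)) * y^(|A|-r(A)).
G has 5 vertices, 7 edges. r(E) = 4.
Enumerate all 2^7 = 128 subsets.
Count subsets with r(E)-r(A)=1 and |A|-r(A)=0: 32.

32


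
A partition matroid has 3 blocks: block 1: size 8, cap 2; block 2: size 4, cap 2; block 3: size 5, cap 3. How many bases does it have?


A basis picks exactly ci elements from block i.
Number of bases = product of C(|Si|, ci).
= C(8,2) * C(4,2) * C(5,3)
= 28 * 6 * 10
= 1680.

1680


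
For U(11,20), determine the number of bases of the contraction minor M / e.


Contracting e from U(11,20) gives U(10,19).
Bases of U(10,19) = (19 choose 10) = 92378.

92378


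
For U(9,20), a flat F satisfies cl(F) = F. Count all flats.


Flats of U(9,20): every subset of size < 9 is a flat, plus E itself.
Count = (20 choose 0) + (20 choose 1) + (20 choose 2) + (20 choose 3) + (20 choose 4) + (20 choose 5) + (20 choose 6) + (20 choose 7) + (20 choose 8) + 1
     = 1 + 20 + 190 + 1140 + 4845 + 15504 + 38760 + 77520 + 125970 + 1
     = 263951.

263951


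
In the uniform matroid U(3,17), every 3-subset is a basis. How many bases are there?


Bases of U(3,17) are all 3-element subsets of the 17-element ground set.
Number of bases = C(17,3).
(17 choose 3) = 680.

680


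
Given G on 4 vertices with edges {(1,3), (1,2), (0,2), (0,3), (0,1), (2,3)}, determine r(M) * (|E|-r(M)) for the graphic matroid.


r(M) = |V| - c = 4 - 1 = 3.
nullity = |E| - r(M) = 6 - 3 = 3.
Product = 3 * 3 = 9.

9


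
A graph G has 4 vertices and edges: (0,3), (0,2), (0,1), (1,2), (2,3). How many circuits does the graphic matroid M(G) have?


A circuit in a graphic matroid = edge set of a simple cycle.
G has 4 vertices and 5 edges.
Enumerating all minimal edge subsets forming cycles...
Total circuits found: 3.

3


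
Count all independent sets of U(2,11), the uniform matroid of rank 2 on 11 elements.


Independent sets of U(2,11) are all subsets of size <= 2.
Count = C(11,0) + C(11,1) + C(11,2)
     = 1 + 11 + 55
     = 67.

67


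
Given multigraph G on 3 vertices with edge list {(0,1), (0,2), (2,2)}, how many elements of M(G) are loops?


In a graphic matroid, a loop is a self-loop edge (u,u) with rank 0.
Examining all 3 edges for self-loops...
Self-loops found: (2,2)
Number of loops = 1.

1


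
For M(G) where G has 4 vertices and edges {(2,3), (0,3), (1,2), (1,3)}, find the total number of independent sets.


An independent set in a graphic matroid is an acyclic edge subset.
G has 4 vertices and 4 edges.
Enumerate all 2^4 = 16 subsets, checking for acyclicity.
Total independent sets = 14.

14


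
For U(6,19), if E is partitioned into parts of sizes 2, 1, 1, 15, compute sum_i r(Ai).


r(Ai) = min(|Ai|, 6) for each part.
Sum = min(2,6) + min(1,6) + min(1,6) + min(15,6)
    = 2 + 1 + 1 + 6
    = 10.

10


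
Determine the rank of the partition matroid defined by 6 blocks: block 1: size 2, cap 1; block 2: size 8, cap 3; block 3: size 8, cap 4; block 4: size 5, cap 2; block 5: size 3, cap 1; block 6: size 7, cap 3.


Rank of a partition matroid = sum of min(|Si|, ci) for each block.
= min(2,1) + min(8,3) + min(8,4) + min(5,2) + min(3,1) + min(7,3)
= 1 + 3 + 4 + 2 + 1 + 3
= 14.

14


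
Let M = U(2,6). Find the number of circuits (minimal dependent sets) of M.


In U(2,6), circuits are the (3)-element subsets.
Any set of 3 elements is dependent, and removing any one element gives
an independent set of size 2, so it is a minimal dependent set.
Number of circuits = C(6,3) = (6 * 5 * 4) / (1 * 2 * 3) = 20.

20


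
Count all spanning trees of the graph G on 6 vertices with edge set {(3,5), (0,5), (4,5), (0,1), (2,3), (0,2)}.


By Kirchhoff's matrix tree theorem, the number of spanning trees equals
the determinant of any cofactor of the Laplacian matrix L.
G has 6 vertices and 6 edges.
Computing the (5 x 5) cofactor determinant gives 4.

4


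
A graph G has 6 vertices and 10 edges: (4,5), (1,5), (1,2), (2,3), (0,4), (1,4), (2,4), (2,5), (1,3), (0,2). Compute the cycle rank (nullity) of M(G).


Cycle rank (nullity) = |E| - r(M) = |E| - (|V| - c).
|E| = 10, |V| = 6, c = 1.
Nullity = 10 - (6 - 1) = 10 - 5 = 5.

5


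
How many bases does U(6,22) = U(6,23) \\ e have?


Deleting e from U(6,23) gives U(6,22) since n > r.
Bases of U(6,22) = C(22,6) = 74613.

74613


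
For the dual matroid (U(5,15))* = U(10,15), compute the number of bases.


The dual of U(r,n) is U(n-r, n) = U(10,15).
Bases of U(10,15) are all (10)-element subsets.
|B(M*)| = (15 choose 10) = 3003.

3003


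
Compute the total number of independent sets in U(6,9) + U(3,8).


For a direct sum, |I(M1+M2)| = |I(M1)| * |I(M2)|.
|I(U(6,9))| = sum C(9,k) for k=0..6 = 466.
|I(U(3,8))| = sum C(8,k) for k=0..3 = 93.
Total = 466 * 93 = 43338.

43338


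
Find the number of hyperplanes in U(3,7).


Hyperplanes of U(3,7) are flats of rank 2.
In a uniform matroid, these are exactly the (2)-element subsets.
Count = C(7,2) = (7 * 6) / (1 * 2) = 21.

21


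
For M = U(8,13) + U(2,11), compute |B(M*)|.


(M1+M2)* = M1* + M2*.
M1* = U(5,13), bases: C(13,5) = 1287.
M2* = U(9,11), bases: C(11,9) = 55.
|B(M*)| = 1287 * 55 = 70785.

70785


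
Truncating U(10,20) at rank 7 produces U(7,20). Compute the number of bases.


Truncating U(10,20) to rank 7 gives U(7,20).
Bases of U(7,20) are all 7-element subsets of 20 elements.
Number of bases = C(20,7) = 20! / (7! * 13!) = 77520.

77520


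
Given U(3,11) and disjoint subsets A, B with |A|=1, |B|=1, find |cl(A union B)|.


|A union B| = 1 + 1 = 2 (disjoint).
In U(3,11), cl(S) = S if |S| < 3, else cl(S) = E.
Since 2 < 3, cl(A union B) = A union B.
|cl(A union B)| = 2.

2


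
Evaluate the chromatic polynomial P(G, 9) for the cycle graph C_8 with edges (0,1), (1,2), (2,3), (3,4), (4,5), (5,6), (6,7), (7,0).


P(C_8, k) = (k-1)^8 + (-1)^8*(k-1).
P(9) = (8)^8 + 8
= 16777216 + 8 = 16777224.

16777224


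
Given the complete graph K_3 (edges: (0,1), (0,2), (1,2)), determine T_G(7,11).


T(K_3; x,y) = x^2 + x + y.
T(7,11) = 49 + 7 + 11 = 67.

67


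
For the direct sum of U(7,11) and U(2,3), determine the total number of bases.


Bases of a direct sum M1 + M2: |B| = |B(M1)| * |B(M2)|.
|B(U(7,11))| = C(11,7) = 330.
|B(U(2,3))| = C(3,2) = 3.
Total bases = 330 * 3 = 990.

990


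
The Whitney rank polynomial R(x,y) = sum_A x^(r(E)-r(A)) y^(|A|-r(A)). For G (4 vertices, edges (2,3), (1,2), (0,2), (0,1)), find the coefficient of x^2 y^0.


R(x,y) = sum over A in 2^E of x^(r(E)-r(A)) * y^(|A|-r(A)).
G has 4 vertices, 4 edges. r(E) = 3.
Enumerate all 2^4 = 16 subsets.
Count subsets with r(E)-r(A)=2 and |A|-r(A)=0: 4.

4


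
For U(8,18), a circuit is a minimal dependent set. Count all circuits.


In U(8,18), circuits are the (9)-element subsets.
Any set of 9 elements is dependent, and removing any one element gives
an independent set of size 8, so it is a minimal dependent set.
Number of circuits = (18 choose 9) = 48620.

48620


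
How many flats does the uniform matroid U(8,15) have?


Flats of U(8,15): every subset of size < 8 is a flat, plus E itself.
Count = (15 choose 0) + (15 choose 1) + (15 choose 2) + (15 choose 3) + (15 choose 4) + (15 choose 5) + (15 choose 6) + (15 choose 7) + 1
     = 1 + 15 + 105 + 455 + 1365 + 3003 + 5005 + 6435 + 1
     = 16385.

16385


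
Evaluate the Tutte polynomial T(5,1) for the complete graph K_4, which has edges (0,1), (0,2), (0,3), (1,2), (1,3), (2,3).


T(K_4; x,y) = x^3 + 3x^2 + 4xy + 2x + y^3 + 3y^2 + 2y.
Substituting x=5, y=1:
= 125 + 75 + 20 + 10 + 1 + 3 + 2
= 236.

236


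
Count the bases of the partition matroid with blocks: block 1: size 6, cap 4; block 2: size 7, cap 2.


A basis picks exactly ci elements from block i.
Number of bases = product of C(|Si|, ci).
= C(6,4) * C(7,2)
= 15 * 21
= 315.

315


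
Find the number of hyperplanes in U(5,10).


Hyperplanes of U(5,10) are flats of rank 4.
In a uniform matroid, these are exactly the (4)-element subsets.
Count = (10 choose 4) = 210.

210


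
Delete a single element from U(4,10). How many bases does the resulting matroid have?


Deleting e from U(4,10) gives U(4,9) since n > r.
Bases of U(4,9) = C(9,4) = 9! / (4! * 5!) = 126.

126


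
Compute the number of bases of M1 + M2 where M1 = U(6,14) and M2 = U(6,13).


Bases of a direct sum M1 + M2: |B| = |B(M1)| * |B(M2)|.
|B(U(6,14))| = C(14,6) = 3003.
|B(U(6,13))| = C(13,6) = 1716.
Total bases = 3003 * 1716 = 5153148.

5153148


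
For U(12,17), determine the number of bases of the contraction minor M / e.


Contracting e from U(12,17) gives U(11,16).
Bases of U(11,16) = C(16,11) = 4368.

4368


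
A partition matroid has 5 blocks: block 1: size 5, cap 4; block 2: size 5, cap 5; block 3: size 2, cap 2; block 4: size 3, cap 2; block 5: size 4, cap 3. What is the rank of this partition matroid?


Rank of a partition matroid = sum of min(|Si|, ci) for each block.
= min(5,4) + min(5,5) + min(2,2) + min(3,2) + min(4,3)
= 4 + 5 + 2 + 2 + 3
= 16.

16


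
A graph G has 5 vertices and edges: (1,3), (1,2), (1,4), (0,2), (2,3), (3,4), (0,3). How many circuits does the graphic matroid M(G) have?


A circuit in a graphic matroid = edge set of a simple cycle.
G has 5 vertices and 7 edges.
Enumerating all minimal edge subsets forming cycles...
Total circuits found: 6.

6


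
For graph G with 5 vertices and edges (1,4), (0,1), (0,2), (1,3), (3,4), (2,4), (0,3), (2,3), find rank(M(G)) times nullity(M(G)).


r(M) = |V| - c = 5 - 1 = 4.
nullity = |E| - r(M) = 8 - 4 = 4.
Product = 4 * 4 = 16.

16


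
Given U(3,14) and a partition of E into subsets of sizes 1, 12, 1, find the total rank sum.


r(Ai) = min(|Ai|, 3) for each part.
Sum = min(1,3) + min(12,3) + min(1,3)
    = 1 + 3 + 1
    = 5.

5


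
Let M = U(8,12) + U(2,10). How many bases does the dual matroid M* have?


(M1+M2)* = M1* + M2*.
M1* = U(4,12), bases: C(12,4) = 495.
M2* = U(8,10), bases: C(10,8) = 45.
|B(M*)| = 495 * 45 = 22275.

22275


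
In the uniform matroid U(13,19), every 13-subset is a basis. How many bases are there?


Bases of U(13,19) are all 13-element subsets of the 19-element ground set.
Number of bases = C(19,13).
(19 choose 13) = 27132.

27132


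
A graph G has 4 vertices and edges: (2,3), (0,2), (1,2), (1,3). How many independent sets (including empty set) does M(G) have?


An independent set in a graphic matroid is an acyclic edge subset.
G has 4 vertices and 4 edges.
Enumerate all 2^4 = 16 subsets, checking for acyclicity.
Total independent sets = 14.

14


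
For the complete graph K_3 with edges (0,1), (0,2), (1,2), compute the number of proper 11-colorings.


P(K_3, k) = k(k-1)(k-2)...(k-2).
P(11) = (11) * (10) * (9) = 990.

990


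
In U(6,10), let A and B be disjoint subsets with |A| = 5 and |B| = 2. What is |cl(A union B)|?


|A union B| = 5 + 2 = 7 (disjoint).
In U(6,10), cl(S) = S if |S| < 6, else cl(S) = E.
Since 7 >= 6, cl(A union B) = E.
|cl(A union B)| = 10.

10


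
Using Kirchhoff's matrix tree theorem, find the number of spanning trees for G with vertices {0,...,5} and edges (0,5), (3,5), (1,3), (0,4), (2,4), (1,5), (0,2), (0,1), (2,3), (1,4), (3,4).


By Kirchhoff's matrix tree theorem, the number of spanning trees equals
the determinant of any cofactor of the Laplacian matrix L.
G has 6 vertices and 11 edges.
Computing the (5 x 5) cofactor determinant gives 224.

224


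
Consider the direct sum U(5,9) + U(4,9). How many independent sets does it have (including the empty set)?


For a direct sum, |I(M1+M2)| = |I(M1)| * |I(M2)|.
|I(U(5,9))| = sum C(9,k) for k=0..5 = 382.
|I(U(4,9))| = sum C(9,k) for k=0..4 = 256.
Total = 382 * 256 = 97792.

97792


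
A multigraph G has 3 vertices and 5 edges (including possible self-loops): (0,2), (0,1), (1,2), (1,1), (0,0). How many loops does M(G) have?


In a graphic matroid, a loop is a self-loop edge (u,u) with rank 0.
Examining all 5 edges for self-loops...
Self-loops found: (1,1), (0,0)
Number of loops = 2.

2


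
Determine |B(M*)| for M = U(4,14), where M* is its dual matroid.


The dual of U(r,n) is U(n-r, n) = U(10,14).
Bases of U(10,14) are all (10)-element subsets.
|B(M*)| = C(14,10) = 14! / (10! * 4!) = 1001.

1001


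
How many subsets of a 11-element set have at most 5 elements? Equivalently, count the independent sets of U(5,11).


Independent sets of U(5,11) are all subsets of size <= 5.
Count = (11 choose 0) + (11 choose 1) + (11 choose 2) + (11 choose 3) + (11 choose 4) + (11 choose 5)
     = 1 + 11 + 55 + 165 + 330 + 462
     = 1024.

1024


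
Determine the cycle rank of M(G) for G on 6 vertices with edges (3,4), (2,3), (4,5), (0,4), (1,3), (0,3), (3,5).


Cycle rank (nullity) = |E| - r(M) = |E| - (|V| - c).
|E| = 7, |V| = 6, c = 1.
Nullity = 7 - (6 - 1) = 7 - 5 = 2.

2


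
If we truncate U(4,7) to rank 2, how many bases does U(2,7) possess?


Truncating U(4,7) to rank 2 gives U(2,7).
Bases of U(2,7) are all 2-element subsets of 7 elements.
Number of bases = (7 choose 2) = 21.

21


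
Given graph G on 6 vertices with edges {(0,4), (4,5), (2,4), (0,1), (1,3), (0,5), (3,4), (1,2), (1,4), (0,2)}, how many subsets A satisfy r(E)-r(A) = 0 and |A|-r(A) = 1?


R(x,y) = sum over A in 2^E of x^(r(E)-r(A)) * y^(|A|-r(A)).
G has 6 vertices, 10 edges. r(E) = 5.
Enumerate all 2^10 = 1024 subsets.
Count subsets with r(E)-r(A)=0 and |A|-r(A)=1: 144.

144


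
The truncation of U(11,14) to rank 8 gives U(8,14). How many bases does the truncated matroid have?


Truncating U(11,14) to rank 8 gives U(8,14).
Bases of U(8,14) are all 8-element subsets of 14 elements.
Number of bases = C(14,8) = 14! / (8! * 6!) = 3003.

3003


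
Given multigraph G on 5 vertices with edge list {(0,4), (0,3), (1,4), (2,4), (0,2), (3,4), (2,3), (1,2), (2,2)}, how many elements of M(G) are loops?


In a graphic matroid, a loop is a self-loop edge (u,u) with rank 0.
Examining all 9 edges for self-loops...
Self-loops found: (2,2)
Number of loops = 1.

1


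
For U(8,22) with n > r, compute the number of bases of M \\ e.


Deleting e from U(8,22) gives U(8,21) since n > r.
Bases of U(8,21) = (21 choose 8) = 203490.

203490


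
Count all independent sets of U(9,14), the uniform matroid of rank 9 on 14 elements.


Independent sets of U(9,14) are all subsets of size <= 9.
Count = (14 choose 0) + (14 choose 1) + (14 choose 2) + (14 choose 3) + (14 choose 4) + (14 choose 5) + (14 choose 6) + (14 choose 7) + (14 choose 8) + (14 choose 9)
     = 1 + 14 + 91 + 364 + 1001 + 2002 + 3003 + 3432 + 3003 + 2002
     = 14913.

14913


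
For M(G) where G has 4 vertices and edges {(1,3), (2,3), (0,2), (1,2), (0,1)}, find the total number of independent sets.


An independent set in a graphic matroid is an acyclic edge subset.
G has 4 vertices and 5 edges.
Enumerate all 2^5 = 32 subsets, checking for acyclicity.
Total independent sets = 24.

24


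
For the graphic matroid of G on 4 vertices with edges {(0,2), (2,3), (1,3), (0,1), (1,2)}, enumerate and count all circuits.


A circuit in a graphic matroid = edge set of a simple cycle.
G has 4 vertices and 5 edges.
Enumerating all minimal edge subsets forming cycles...
Total circuits found: 3.

3


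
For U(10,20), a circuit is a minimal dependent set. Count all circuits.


In U(10,20), circuits are the (11)-element subsets.
Any set of 11 elements is dependent, and removing any one element gives
an independent set of size 10, so it is a minimal dependent set.
Number of circuits = C(20,11) = 20! / (11! * 9!) = 167960.

167960


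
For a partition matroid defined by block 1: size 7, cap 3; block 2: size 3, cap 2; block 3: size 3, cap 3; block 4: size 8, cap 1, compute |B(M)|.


A basis picks exactly ci elements from block i.
Number of bases = product of C(|Si|, ci).
= C(7,3) * C(3,2) * C(3,3) * C(8,1)
= 35 * 3 * 1 * 8
= 840.

840


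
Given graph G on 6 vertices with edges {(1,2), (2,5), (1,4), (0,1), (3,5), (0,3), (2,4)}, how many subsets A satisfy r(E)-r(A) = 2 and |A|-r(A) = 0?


R(x,y) = sum over A in 2^E of x^(r(E)-r(A)) * y^(|A|-r(A)).
G has 6 vertices, 7 edges. r(E) = 5.
Enumerate all 2^7 = 128 subsets.
Count subsets with r(E)-r(A)=2 and |A|-r(A)=0: 34.

34


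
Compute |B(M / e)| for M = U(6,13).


Contracting e from U(6,13) gives U(5,12).
Bases of U(5,12) = (12 choose 5) = 792.

792


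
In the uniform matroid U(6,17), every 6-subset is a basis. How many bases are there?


Bases of U(6,17) are all 6-element subsets of the 17-element ground set.
Number of bases = C(17,6).
C(17,6) = 12376.

12376


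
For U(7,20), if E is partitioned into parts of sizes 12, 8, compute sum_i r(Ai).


r(Ai) = min(|Ai|, 7) for each part.
Sum = min(12,7) + min(8,7)
    = 7 + 7
    = 14.

14


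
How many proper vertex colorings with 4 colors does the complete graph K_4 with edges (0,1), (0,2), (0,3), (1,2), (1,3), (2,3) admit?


P(K_4, k) = k(k-1)(k-2)...(k-3).
P(4) = (4) * (3) * (2) * (1) = 24.

24


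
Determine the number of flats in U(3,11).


Flats of U(3,11): every subset of size < 3 is a flat, plus E itself.
Count = C(11,0) + C(11,1) + C(11,2) + 1
     = 1 + 11 + 55 + 1
     = 68.

68


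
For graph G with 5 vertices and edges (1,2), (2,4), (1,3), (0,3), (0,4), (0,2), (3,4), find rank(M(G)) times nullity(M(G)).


r(M) = |V| - c = 5 - 1 = 4.
nullity = |E| - r(M) = 7 - 4 = 3.
Product = 4 * 3 = 12.

12


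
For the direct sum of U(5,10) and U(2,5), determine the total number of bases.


Bases of a direct sum M1 + M2: |B| = |B(M1)| * |B(M2)|.
|B(U(5,10))| = C(10,5) = 252.
|B(U(2,5))| = C(5,2) = 10.
Total bases = 252 * 10 = 2520.

2520


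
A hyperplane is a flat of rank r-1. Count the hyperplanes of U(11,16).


Hyperplanes of U(11,16) are flats of rank 10.
In a uniform matroid, these are exactly the (10)-element subsets.
Count = C(16,10) = 8008.

8008


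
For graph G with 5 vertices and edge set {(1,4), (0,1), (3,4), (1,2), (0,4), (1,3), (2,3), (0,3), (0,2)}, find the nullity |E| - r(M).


Cycle rank (nullity) = |E| - r(M) = |E| - (|V| - c).
|E| = 9, |V| = 5, c = 1.
Nullity = 9 - (5 - 1) = 9 - 4 = 5.

5


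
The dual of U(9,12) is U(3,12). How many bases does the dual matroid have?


The dual of U(r,n) is U(n-r, n) = U(3,12).
Bases of U(3,12) are all (3)-element subsets.
|B(M*)| = C(12,3) = (12 * 11 * 10) / (1 * 2 * 3) = 220.

220


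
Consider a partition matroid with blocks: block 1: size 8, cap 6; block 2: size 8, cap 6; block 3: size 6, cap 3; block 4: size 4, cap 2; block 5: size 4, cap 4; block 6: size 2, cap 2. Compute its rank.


Rank of a partition matroid = sum of min(|Si|, ci) for each block.
= min(8,6) + min(8,6) + min(6,3) + min(4,2) + min(4,4) + min(2,2)
= 6 + 6 + 3 + 2 + 4 + 2
= 23.

23


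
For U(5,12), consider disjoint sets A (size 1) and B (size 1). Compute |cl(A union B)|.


|A union B| = 1 + 1 = 2 (disjoint).
In U(5,12), cl(S) = S if |S| < 5, else cl(S) = E.
Since 2 < 5, cl(A union B) = A union B.
|cl(A union B)| = 2.

2


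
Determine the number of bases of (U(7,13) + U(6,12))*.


(M1+M2)* = M1* + M2*.
M1* = U(6,13), bases: C(13,6) = 1716.
M2* = U(6,12), bases: C(12,6) = 924.
|B(M*)| = 1716 * 924 = 1585584.

1585584


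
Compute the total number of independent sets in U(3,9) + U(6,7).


For a direct sum, |I(M1+M2)| = |I(M1)| * |I(M2)|.
|I(U(3,9))| = sum C(9,k) for k=0..3 = 130.
|I(U(6,7))| = sum C(7,k) for k=0..6 = 127.
Total = 130 * 127 = 16510.

16510


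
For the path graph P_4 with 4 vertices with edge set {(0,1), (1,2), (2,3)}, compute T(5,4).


A path on 4 vertices is a tree with 3 edges.
T(x,y) = x^(3) for any tree.
T(5,4) = 5^3 = 125.

125


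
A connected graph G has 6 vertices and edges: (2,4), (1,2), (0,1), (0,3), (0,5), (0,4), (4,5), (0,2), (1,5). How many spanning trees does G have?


By Kirchhoff's matrix tree theorem, the number of spanning trees equals
the determinant of any cofactor of the Laplacian matrix L.
G has 6 vertices and 9 edges.
Computing the (5 x 5) cofactor determinant gives 45.

45


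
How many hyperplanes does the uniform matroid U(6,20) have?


Hyperplanes of U(6,20) are flats of rank 5.
In a uniform matroid, these are exactly the (5)-element subsets.
Count = C(20,5) = 20! / (5! * 15!) = 15504.

15504


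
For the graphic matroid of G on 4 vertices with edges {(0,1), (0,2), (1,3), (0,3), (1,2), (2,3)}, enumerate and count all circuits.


A circuit in a graphic matroid = edge set of a simple cycle.
G has 4 vertices and 6 edges.
Enumerating all minimal edge subsets forming cycles...
Total circuits found: 7.

7


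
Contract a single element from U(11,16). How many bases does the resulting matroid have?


Contracting e from U(11,16) gives U(10,15).
Bases of U(10,15) = (15 choose 10) = 3003.

3003


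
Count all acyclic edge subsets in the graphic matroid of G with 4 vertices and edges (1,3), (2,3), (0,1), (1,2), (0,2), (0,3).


An independent set in a graphic matroid is an acyclic edge subset.
G has 4 vertices and 6 edges.
Enumerate all 2^6 = 64 subsets, checking for acyclicity.
Total independent sets = 38.

38


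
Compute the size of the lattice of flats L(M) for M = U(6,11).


Flats of U(6,11): every subset of size < 6 is a flat, plus E itself.
Count = (11 choose 0) + (11 choose 1) + (11 choose 2) + (11 choose 3) + (11 choose 4) + (11 choose 5) + 1
     = 1 + 11 + 55 + 165 + 330 + 462 + 1
     = 1025.

1025


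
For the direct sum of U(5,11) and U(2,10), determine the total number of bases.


Bases of a direct sum M1 + M2: |B| = |B(M1)| * |B(M2)|.
|B(U(5,11))| = C(11,5) = 462.
|B(U(2,10))| = C(10,2) = 45.
Total bases = 462 * 45 = 20790.

20790


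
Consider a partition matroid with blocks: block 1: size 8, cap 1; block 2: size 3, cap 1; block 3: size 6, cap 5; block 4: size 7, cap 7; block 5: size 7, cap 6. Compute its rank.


Rank of a partition matroid = sum of min(|Si|, ci) for each block.
= min(8,1) + min(3,1) + min(6,5) + min(7,7) + min(7,6)
= 1 + 1 + 5 + 7 + 6
= 20.

20


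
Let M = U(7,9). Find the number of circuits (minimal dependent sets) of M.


In U(7,9), circuits are the (8)-element subsets.
Any set of 8 elements is dependent, and removing any one element gives
an independent set of size 7, so it is a minimal dependent set.
Number of circuits = C(9,8) = 9.

9


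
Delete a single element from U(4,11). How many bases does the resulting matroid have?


Deleting e from U(4,11) gives U(4,10) since n > r.
Bases of U(4,10) = (10 choose 4) = 210.

210


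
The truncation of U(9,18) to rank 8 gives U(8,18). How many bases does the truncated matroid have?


Truncating U(9,18) to rank 8 gives U(8,18).
Bases of U(8,18) are all 8-element subsets of 18 elements.
Number of bases = C(18,8) = 18! / (8! * 10!) = 43758.

43758


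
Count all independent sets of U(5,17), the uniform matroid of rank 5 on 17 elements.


Independent sets of U(5,17) are all subsets of size <= 5.
Count = (17 choose 0) + (17 choose 1) + (17 choose 2) + (17 choose 3) + (17 choose 4) + (17 choose 5)
     = 1 + 17 + 136 + 680 + 2380 + 6188
     = 9402.

9402


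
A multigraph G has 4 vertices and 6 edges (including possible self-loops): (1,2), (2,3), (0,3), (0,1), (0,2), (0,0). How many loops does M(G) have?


In a graphic matroid, a loop is a self-loop edge (u,u) with rank 0.
Examining all 6 edges for self-loops...
Self-loops found: (0,0)
Number of loops = 1.

1


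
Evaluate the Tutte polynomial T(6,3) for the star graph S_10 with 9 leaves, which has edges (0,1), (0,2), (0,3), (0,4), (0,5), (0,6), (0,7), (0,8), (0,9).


A star on 10 vertices is a tree with 9 edges.
T(x,y) = x^(9) for any tree.
T(6,3) = 6^9 = 10077696.

10077696


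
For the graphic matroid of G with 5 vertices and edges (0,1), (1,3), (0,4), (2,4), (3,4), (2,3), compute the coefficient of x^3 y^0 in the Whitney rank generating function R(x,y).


R(x,y) = sum over A in 2^E of x^(r(E)-r(A)) * y^(|A|-r(A)).
G has 5 vertices, 6 edges. r(E) = 4.
Enumerate all 2^6 = 64 subsets.
Count subsets with r(E)-r(A)=3 and |A|-r(A)=0: 6.

6


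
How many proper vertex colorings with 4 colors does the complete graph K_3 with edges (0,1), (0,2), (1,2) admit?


P(K_3, k) = k(k-1)(k-2)...(k-2).
P(4) = (4) * (3) * (2) = 24.

24


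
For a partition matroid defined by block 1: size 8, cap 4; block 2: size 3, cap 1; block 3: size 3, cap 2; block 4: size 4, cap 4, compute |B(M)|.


A basis picks exactly ci elements from block i.
Number of bases = product of C(|Si|, ci).
= C(8,4) * C(3,1) * C(3,2) * C(4,4)
= 70 * 3 * 3 * 1
= 630.

630


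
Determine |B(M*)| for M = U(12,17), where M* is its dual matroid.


The dual of U(r,n) is U(n-r, n) = U(5,17).
Bases of U(5,17) are all (5)-element subsets.
|B(M*)| = C(17,5) = 6188.

6188


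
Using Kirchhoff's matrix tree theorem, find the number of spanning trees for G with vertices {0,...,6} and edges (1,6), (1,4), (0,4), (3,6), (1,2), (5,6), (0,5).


By Kirchhoff's matrix tree theorem, the number of spanning trees equals
the determinant of any cofactor of the Laplacian matrix L.
G has 7 vertices and 7 edges.
Computing the (6 x 6) cofactor determinant gives 5.

5


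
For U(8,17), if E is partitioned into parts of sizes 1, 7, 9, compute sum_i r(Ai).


r(Ai) = min(|Ai|, 8) for each part.
Sum = min(1,8) + min(7,8) + min(9,8)
    = 1 + 7 + 8
    = 16.

16


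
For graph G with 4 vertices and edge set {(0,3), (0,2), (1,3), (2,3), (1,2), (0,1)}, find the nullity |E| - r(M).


Cycle rank (nullity) = |E| - r(M) = |E| - (|V| - c).
|E| = 6, |V| = 4, c = 1.
Nullity = 6 - (4 - 1) = 6 - 3 = 3.

3


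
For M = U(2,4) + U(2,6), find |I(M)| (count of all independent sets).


For a direct sum, |I(M1+M2)| = |I(M1)| * |I(M2)|.
|I(U(2,4))| = sum C(4,k) for k=0..2 = 11.
|I(U(2,6))| = sum C(6,k) for k=0..2 = 22.
Total = 11 * 22 = 242.

242


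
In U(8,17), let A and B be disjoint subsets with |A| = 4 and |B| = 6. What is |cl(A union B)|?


|A union B| = 4 + 6 = 10 (disjoint).
In U(8,17), cl(S) = S if |S| < 8, else cl(S) = E.
Since 10 >= 8, cl(A union B) = E.
|cl(A union B)| = 17.

17


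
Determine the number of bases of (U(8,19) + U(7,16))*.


(M1+M2)* = M1* + M2*.
M1* = U(11,19), bases: C(19,11) = 75582.
M2* = U(9,16), bases: C(16,9) = 11440.
|B(M*)| = 75582 * 11440 = 864658080.

864658080


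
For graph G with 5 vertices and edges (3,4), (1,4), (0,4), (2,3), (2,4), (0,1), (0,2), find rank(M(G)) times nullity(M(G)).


r(M) = |V| - c = 5 - 1 = 4.
nullity = |E| - r(M) = 7 - 4 = 3.
Product = 4 * 3 = 12.

12


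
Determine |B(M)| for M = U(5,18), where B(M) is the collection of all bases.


Bases of U(5,18) are all 5-element subsets of the 18-element ground set.
Number of bases = C(18,5).
C(18,5) = 8568.

8568


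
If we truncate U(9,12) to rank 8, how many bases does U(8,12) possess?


Truncating U(9,12) to rank 8 gives U(8,12).
Bases of U(8,12) are all 8-element subsets of 12 elements.
Number of bases = (12 choose 8) = 495.

495


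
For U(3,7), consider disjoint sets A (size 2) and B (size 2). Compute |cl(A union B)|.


|A union B| = 2 + 2 = 4 (disjoint).
In U(3,7), cl(S) = S if |S| < 3, else cl(S) = E.
Since 4 >= 3, cl(A union B) = E.
|cl(A union B)| = 7.

7


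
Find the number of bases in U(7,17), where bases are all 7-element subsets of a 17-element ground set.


Bases of U(7,17) are all 7-element subsets of the 17-element ground set.
Number of bases = C(17,7).
C(17,7) = 17! / (7! * 10!) = 19448.

19448


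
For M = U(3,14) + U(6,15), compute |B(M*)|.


(M1+M2)* = M1* + M2*.
M1* = U(11,14), bases: C(14,11) = 364.
M2* = U(9,15), bases: C(15,9) = 5005.
|B(M*)| = 364 * 5005 = 1821820.

1821820


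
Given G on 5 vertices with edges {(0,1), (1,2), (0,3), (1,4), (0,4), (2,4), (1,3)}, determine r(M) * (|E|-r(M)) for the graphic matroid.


r(M) = |V| - c = 5 - 1 = 4.
nullity = |E| - r(M) = 7 - 4 = 3.
Product = 4 * 3 = 12.

12


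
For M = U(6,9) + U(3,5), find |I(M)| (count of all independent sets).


For a direct sum, |I(M1+M2)| = |I(M1)| * |I(M2)|.
|I(U(6,9))| = sum C(9,k) for k=0..6 = 466.
|I(U(3,5))| = sum C(5,k) for k=0..3 = 26.
Total = 466 * 26 = 12116.

12116


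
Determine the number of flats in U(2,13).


Flats of U(2,13): every subset of size < 2 is a flat, plus E itself.
Count = (13 choose 0) + (13 choose 1) + 1
     = 1 + 13 + 1
     = 15.

15


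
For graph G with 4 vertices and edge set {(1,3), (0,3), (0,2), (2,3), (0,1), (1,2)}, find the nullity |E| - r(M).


Cycle rank (nullity) = |E| - r(M) = |E| - (|V| - c).
|E| = 6, |V| = 4, c = 1.
Nullity = 6 - (4 - 1) = 6 - 3 = 3.

3


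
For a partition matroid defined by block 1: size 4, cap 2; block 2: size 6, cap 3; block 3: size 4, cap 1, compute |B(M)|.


A basis picks exactly ci elements from block i.
Number of bases = product of C(|Si|, ci).
= C(4,2) * C(6,3) * C(4,1)
= 6 * 20 * 4
= 480.

480


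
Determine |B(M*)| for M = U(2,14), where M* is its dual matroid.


The dual of U(r,n) is U(n-r, n) = U(12,14).
Bases of U(12,14) are all (12)-element subsets.
|B(M*)| = C(14,12) = 14! / (12! * 2!) = 91.

91


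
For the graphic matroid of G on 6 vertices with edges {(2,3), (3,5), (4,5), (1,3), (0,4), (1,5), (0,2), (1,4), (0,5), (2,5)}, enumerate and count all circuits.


A circuit in a graphic matroid = edge set of a simple cycle.
G has 6 vertices and 10 edges.
Enumerating all minimal edge subsets forming cycles...
Total circuits found: 21.

21


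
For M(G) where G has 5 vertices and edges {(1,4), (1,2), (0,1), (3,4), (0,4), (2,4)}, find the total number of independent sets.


An independent set in a graphic matroid is an acyclic edge subset.
G has 5 vertices and 6 edges.
Enumerate all 2^6 = 64 subsets, checking for acyclicity.
Total independent sets = 48.

48


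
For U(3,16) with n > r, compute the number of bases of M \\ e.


Deleting e from U(3,16) gives U(3,15) since n > r.
Bases of U(3,15) = (15 choose 3) = 455.

455


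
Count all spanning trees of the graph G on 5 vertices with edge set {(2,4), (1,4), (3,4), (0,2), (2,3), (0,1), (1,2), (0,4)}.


By Kirchhoff's matrix tree theorem, the number of spanning trees equals
the determinant of any cofactor of the Laplacian matrix L.
G has 5 vertices and 8 edges.
Computing the (4 x 4) cofactor determinant gives 40.

40
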